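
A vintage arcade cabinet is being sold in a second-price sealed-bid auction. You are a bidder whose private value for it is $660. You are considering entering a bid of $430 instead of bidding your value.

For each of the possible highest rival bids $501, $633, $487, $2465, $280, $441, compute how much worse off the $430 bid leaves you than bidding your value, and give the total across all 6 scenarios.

The deviation costs you only when the competing bid falls strictly between $430 and $660; elsewhere both bids give the same outcome.
$501: truthful payoff $159, deviation payoff $0 → loss $159.
$633: truthful payoff $27, deviation payoff $0 → loss $27.
$487: truthful payoff $173, deviation payoff $0 → loss $173.
$2465: outcomes coincide → loss $0.
$280: outcomes coincide → loss $0.
$441: truthful payoff $219, deviation payoff $0 → loss $219.
Total loss = $159 + $27 + $173 + $219 = $578.
Because the price is fixed by the runner-up's bid, deviating from your value can only change a good outcome into a bad one — never the reverse.

$578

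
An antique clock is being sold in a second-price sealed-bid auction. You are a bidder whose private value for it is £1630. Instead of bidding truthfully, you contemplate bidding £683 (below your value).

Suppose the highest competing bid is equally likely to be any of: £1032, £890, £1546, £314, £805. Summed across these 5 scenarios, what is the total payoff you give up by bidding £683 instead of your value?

The deviation costs you only when the competing bid falls strictly between £683 and £1630; elsewhere both bids give the same outcome.
£1032: truthful payoff £598, deviation payoff £0 → loss £598.
£890: truthful payoff £740, deviation payoff £0 → loss £740.
£1546: truthful payoff £84, deviation payoff £0 → loss £84.
£314: outcomes coincide → loss £0.
£805: truthful payoff £825, deviation payoff £0 → loss £825.
Total loss = £598 + £740 + £84 + £825 = £2247.
In a second-price auction your bid sets only whether you win, not what you pay, so bidding your true value is weakly dominant.

£2247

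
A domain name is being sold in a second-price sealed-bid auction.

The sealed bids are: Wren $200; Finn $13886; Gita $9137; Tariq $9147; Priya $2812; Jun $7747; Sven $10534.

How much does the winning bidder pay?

$10534

Highest bid: Finn at $13886, so Finn wins.
Second-highest bid: Sven at $10534 — that is the price the winner pays.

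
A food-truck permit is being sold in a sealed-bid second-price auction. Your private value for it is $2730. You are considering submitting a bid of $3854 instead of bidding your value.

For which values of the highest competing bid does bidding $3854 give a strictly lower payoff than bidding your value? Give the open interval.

($2730, $3854)

If the competing bid is below $2730, both bids win at the same price — no difference.
If it is above $3854, both bids lose — no difference.
If it lies strictly between $2730 and $3854, bidding your value loses (payoff 0) while bidding $3854 wins at a price above your value (payoff negative).
So the deviation strictly hurts on the open interval ($2730, $3854).
Truthful bidding weakly dominates here: raising your bid can only win items priced above your value, and lowering it can only forfeit items priced below.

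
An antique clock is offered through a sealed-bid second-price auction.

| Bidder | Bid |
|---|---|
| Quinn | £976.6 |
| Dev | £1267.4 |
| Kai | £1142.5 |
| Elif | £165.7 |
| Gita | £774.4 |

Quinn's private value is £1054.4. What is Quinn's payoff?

£0

Highest bid: Dev at £1267.4, so Dev wins.
Second-highest bid: Kai at £1142.5 — that is the price the winner pays.
Quinn did not win, so Quinn pays nothing and receives nothing: payoff £0.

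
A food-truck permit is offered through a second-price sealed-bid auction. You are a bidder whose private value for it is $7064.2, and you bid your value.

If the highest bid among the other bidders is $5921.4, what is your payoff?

$1142.8

Your bid $7064.2 exceeds the highest competing bid $5921.4, so you win.
In a second-price auction the winner pays the second-highest bid, $5921.4.
Payoff = value − price = $7064.2 − $5921.4 = $1142.8.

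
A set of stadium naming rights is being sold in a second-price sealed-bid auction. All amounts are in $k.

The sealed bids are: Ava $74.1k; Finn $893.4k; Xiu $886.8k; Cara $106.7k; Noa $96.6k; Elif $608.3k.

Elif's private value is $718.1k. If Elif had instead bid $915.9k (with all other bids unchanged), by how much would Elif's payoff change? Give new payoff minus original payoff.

−$175.3k

The highest bid among the other bidders is $893.4k; Elif's bid doesn't change that.
Original bid $608.3k: Elif is not highest (top rival bid is $893.4k); payoff $0k.
Alternative bid $915.9k: Elif is highest, pays the top rival bid $893.4k; payoff $718.1k − $893.4k = −$175.3k.
Change in payoff = −$175.3k − ($0k) = −$175.3k.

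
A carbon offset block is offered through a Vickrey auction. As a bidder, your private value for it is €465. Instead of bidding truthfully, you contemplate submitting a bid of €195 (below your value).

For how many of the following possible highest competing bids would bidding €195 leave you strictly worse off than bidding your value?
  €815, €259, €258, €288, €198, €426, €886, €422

6

The deviation hurts exactly when the highest competing bid lies strictly between €195 and €465 — underbidding then forfeits a profitable win.
€815: above both → same outcome either way.
€259: inside the interval → strictly worse (loss €206).
€258: inside the interval → strictly worse (loss €207).
€288: inside the interval → strictly worse (loss €177).
€198: inside the interval → strictly worse (loss €267).
€426: inside the interval → strictly worse (loss €39).
€886: above both → same outcome either way.
€422: inside the interval → strictly worse (loss €43).
Count: 6.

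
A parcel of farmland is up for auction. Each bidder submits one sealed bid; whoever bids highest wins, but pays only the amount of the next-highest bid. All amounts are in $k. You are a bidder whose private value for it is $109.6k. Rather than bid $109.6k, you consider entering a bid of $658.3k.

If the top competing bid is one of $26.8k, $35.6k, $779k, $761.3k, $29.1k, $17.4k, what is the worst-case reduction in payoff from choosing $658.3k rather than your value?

$0k

$26.8k: same outcome either way → loss $0k.
$35.6k: same outcome either way → loss $0k.
$779k: same outcome either way → loss $0k.
$761.3k: same outcome either way → loss $0k.
$29.1k: same outcome either way → loss $0k.
$17.4k: same outcome either way → loss $0k.
Maximum loss: $0k.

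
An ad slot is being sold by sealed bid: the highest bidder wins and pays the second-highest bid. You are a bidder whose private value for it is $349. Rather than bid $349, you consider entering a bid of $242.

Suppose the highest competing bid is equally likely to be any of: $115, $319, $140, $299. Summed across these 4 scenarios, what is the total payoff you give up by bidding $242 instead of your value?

The deviation costs you only when the competing bid falls strictly between $242 and $349; elsewhere both bids give the same outcome.
$115: outcomes coincide → loss $0.
$319: truthful payoff $30, deviation payoff $0 → loss $30.
$140: outcomes coincide → loss $0.
$299: truthful payoff $50, deviation payoff $0 → loss $50.
Total loss = $30 + $50 = $80.

$80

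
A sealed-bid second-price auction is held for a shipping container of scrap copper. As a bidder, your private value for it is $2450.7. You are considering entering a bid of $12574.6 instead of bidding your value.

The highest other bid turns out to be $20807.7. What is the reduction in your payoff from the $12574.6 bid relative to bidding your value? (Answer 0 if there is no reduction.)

Bidding your value $2450.7: you lose (since $2450.7 < $20807.7). Payoff $0.
Bidding $12574.6: you lose. Payoff $0.
Difference = $0 − $0 = $0; both bids lead to the same outcome because the competing bid is above both your value and your alternative bid.

$0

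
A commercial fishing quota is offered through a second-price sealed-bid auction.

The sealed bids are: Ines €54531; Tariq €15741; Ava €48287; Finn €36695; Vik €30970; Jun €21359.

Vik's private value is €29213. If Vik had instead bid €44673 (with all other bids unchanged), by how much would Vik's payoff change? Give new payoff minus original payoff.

€0

The highest bid among the other bidders is €54531; Vik's bid doesn't change that.
Original bid €30970: Vik is not highest (top rival bid is €54531); payoff €0.
Alternative bid €44673: Vik is not highest (top rival bid is €54531); payoff €0.
Change in payoff = €0 − (€0) = €0.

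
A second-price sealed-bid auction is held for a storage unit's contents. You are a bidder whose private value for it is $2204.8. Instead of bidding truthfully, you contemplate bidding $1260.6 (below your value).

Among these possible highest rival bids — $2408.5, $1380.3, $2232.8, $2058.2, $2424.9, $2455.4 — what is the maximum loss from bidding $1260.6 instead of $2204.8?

$824.5

$2408.5: same outcome either way → loss $0.
$1380.3: truthful gives $824.5, deviation gives $0 → loss $824.5.
$2232.8: same outcome either way → loss $0.
$2058.2: truthful gives $146.6, deviation gives $0 → loss $146.6.
$2424.9: same outcome either way → loss $0.
$2455.4: same outcome either way → loss $0.
Maximum loss: $824.5.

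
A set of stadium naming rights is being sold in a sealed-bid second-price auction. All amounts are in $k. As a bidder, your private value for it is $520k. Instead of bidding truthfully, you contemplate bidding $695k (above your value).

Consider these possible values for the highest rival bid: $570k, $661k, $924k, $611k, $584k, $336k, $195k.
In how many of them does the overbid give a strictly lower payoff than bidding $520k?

The deviation hurts exactly when the highest competing bid lies strictly between $520k and $695k — overbidding then wins at a price above your value.
$570k: inside the interval → strictly worse (loss $50k).
$661k: inside the interval → strictly worse (loss $141k).
$924k: above both → same outcome either way.
$611k: inside the interval → strictly worse (loss $91k).
$584k: inside the interval → strictly worse (loss $64k).
$336k: below both → same outcome either way.
$195k: below both → same outcome either way.
Count: 4.

4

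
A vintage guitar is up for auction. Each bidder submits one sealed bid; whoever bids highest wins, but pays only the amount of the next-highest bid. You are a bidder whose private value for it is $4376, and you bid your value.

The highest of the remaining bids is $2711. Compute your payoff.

$1665

Your bid $4376 exceeds the highest competing bid $2711, so you win.
In a second-price auction the winner pays the second-highest bid, $2711.
Payoff = value − price = $4376 − $2711 = $1665.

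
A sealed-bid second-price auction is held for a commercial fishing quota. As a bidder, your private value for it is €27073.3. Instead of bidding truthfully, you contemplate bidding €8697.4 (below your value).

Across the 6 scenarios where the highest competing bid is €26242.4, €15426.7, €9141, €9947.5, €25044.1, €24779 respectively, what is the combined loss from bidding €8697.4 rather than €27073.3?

The deviation costs you only when the competing bid falls strictly between €8697.4 and €27073.3; elsewhere both bids give the same outcome.
€26242.4: truthful payoff €830.9, deviation payoff €0 → loss €830.9.
€15426.7: truthful payoff €11646.6, deviation payoff €0 → loss €11646.6.
€9141: truthful payoff €17932.3, deviation payoff €0 → loss €17932.3.
€9947.5: truthful payoff €17125.8, deviation payoff €0 → loss €17125.8.
€25044.1: truthful payoff €2029.2, deviation payoff €0 → loss €2029.2.
€24779: truthful payoff €2294.3, deviation payoff €0 → loss €2294.3.
Total loss = €830.9 + €11646.6 + €17932.3 + €17125.8 + €2029.2 + €2294.3 = €51859.1.
Truthful bidding weakly dominates here: raising your bid can only win items priced above your value, and lowering it can only forfeit items priced below.

€51859.1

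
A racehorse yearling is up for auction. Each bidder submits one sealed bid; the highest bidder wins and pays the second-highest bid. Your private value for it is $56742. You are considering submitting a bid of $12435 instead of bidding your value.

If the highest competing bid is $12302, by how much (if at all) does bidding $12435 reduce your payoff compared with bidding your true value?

Bidding your value $56742: you win (since $56742 > $12302) and pay $12302. Payoff $44440.
Bidding $12435: you win and pay $12302. Payoff $56742 − $12302 = $44440.
Difference = $44440 − $44440 = $0; both bids lead to the same outcome because the competing bid is below both your value and your alternative bid.

$0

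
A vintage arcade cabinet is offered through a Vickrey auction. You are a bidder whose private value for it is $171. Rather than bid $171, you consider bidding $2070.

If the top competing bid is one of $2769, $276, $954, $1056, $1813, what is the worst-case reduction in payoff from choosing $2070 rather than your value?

$2769: same outcome either way → loss $0.
$276: truthful gives $0, deviation gives −$105 → loss $105.
$954: truthful gives $0, deviation gives −$783 → loss $783.
$1056: truthful gives $0, deviation gives −$885 → loss $885.
$1813: truthful gives $0, deviation gives −$1642 → loss $1642.
Maximum loss: $1642.

$1642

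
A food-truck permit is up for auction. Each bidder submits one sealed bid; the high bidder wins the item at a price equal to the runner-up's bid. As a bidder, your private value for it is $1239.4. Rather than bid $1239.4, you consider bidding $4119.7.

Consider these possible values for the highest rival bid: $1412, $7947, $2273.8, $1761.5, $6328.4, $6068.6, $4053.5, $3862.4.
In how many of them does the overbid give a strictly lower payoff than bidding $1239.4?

5

The deviation hurts exactly when the highest competing bid lies strictly between $1239.4 and $4119.7 — overbidding then wins at a price above your value.
$1412: inside the interval → strictly worse (loss $172.6).
$7947: above both → same outcome either way.
$2273.8: inside the interval → strictly worse (loss $1034.4).
$1761.5: inside the interval → strictly worse (loss $522.1).
$6328.4: above both → same outcome either way.
$6068.6: above both → same outcome either way.
$4053.5: inside the interval → strictly worse (loss $2814.1).
$3862.4: inside the interval → strictly worse (loss $2623).
Count: 5.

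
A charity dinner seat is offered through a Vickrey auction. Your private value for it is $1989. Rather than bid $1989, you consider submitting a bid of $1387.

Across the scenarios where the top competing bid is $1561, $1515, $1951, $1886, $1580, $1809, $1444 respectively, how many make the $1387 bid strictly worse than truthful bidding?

7

The deviation hurts exactly when the highest competing bid lies strictly between $1387 and $1989 — underbidding then forfeits a profitable win.
$1561: inside the interval → strictly worse (loss $428).
$1515: inside the interval → strictly worse (loss $474).
$1951: inside the interval → strictly worse (loss $38).
$1886: inside the interval → strictly worse (loss $103).
$1580: inside the interval → strictly worse (loss $409).
$1809: inside the interval → strictly worse (loss $180).
$1444: inside the interval → strictly worse (loss $545).
Count: 7.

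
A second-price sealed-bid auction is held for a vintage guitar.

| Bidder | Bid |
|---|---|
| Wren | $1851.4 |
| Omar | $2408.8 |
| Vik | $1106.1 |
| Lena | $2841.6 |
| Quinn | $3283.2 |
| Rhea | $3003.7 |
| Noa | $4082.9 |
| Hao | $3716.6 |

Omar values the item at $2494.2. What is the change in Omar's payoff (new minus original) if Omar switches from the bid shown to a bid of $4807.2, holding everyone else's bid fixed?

The highest bid among the other bidders is $4082.9; Omar's bid doesn't change that.
Original bid $2408.8: Omar is not highest (top rival bid is $4082.9); payoff $0.
Alternative bid $4807.2: Omar is highest, pays the top rival bid $4082.9; payoff $2494.2 − $4082.9 = −$1588.7.
Change in payoff = −$1588.7 − ($0) = −$1588.7.

−$1588.7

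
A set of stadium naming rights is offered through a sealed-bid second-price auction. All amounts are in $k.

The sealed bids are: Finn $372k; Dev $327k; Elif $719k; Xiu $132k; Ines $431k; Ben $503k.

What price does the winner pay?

$503k

Highest bid: Elif at $719k, so Elif wins.
Second-highest bid: Ben at $503k — that is the price the winner pays.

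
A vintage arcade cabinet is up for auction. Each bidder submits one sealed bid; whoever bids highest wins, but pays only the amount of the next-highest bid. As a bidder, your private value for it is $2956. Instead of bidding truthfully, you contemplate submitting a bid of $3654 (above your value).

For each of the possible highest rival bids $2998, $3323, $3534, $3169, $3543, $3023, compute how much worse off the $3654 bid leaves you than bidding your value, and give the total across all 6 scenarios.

The deviation costs you only when the competing bid falls strictly between $2956 and $3654; elsewhere both bids give the same outcome.
$2998: truthful payoff $0, deviation payoff −$42 → loss $42.
$3323: truthful payoff $0, deviation payoff −$367 → loss $367.
$3534: truthful payoff $0, deviation payoff −$578 → loss $578.
$3169: truthful payoff $0, deviation payoff −$213 → loss $213.
$3543: truthful payoff $0, deviation payoff −$587 → loss $587.
$3023: truthful payoff $0, deviation payoff −$67 → loss $67.
Total loss = $42 + $367 + $578 + $213 + $587 + $67 = $1854.

$1854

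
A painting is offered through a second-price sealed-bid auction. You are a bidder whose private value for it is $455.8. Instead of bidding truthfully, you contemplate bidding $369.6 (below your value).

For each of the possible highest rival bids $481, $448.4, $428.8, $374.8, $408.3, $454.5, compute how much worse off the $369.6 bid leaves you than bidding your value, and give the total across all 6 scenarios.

The deviation costs you only when the competing bid falls strictly between $369.6 and $455.8; elsewhere both bids give the same outcome.
$481: outcomes coincide → loss $0.
$448.4: truthful payoff $7.4, deviation payoff $0 → loss $7.4.
$428.8: truthful payoff $27, deviation payoff $0 → loss $27.
$374.8: truthful payoff $81, deviation payoff $0 → loss $81.
$408.3: truthful payoff $47.5, deviation payoff $0 → loss $47.5.
$454.5: truthful payoff $1.3, deviation payoff $0 → loss $1.3.
Total loss = $7.4 + $27 + $81 + $47.5 + $1.3 = $164.2.

$164.2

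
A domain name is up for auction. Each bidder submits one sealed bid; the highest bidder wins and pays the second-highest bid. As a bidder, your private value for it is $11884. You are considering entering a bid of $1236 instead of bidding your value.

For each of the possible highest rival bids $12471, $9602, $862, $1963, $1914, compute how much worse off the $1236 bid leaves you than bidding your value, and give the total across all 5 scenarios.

$22173

The deviation costs you only when the competing bid falls strictly between $1236 and $11884; elsewhere both bids give the same outcome.
$12471: outcomes coincide → loss $0.
$9602: truthful payoff $2282, deviation payoff $0 → loss $2282.
$862: outcomes coincide → loss $0.
$1963: truthful payoff $9921, deviation payoff $0 → loss $9921.
$1914: truthful payoff $9970, deviation payoff $0 → loss $9970.
Total loss = $2282 + $9921 + $9970 = $22173.
In a second-price auction your bid sets only whether you win, not what you pay, so bidding your true value is weakly dominant.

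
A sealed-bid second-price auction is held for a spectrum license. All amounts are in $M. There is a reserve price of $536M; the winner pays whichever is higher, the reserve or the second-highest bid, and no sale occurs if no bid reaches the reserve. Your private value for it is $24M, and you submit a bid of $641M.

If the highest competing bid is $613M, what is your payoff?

Your bid $641M is the highest and exceeds the reserve.
Price = max(second-highest bid, reserve) = max($613M, $536M) = $613M.
Payoff = $24M − $613M = −$589M.

−$589M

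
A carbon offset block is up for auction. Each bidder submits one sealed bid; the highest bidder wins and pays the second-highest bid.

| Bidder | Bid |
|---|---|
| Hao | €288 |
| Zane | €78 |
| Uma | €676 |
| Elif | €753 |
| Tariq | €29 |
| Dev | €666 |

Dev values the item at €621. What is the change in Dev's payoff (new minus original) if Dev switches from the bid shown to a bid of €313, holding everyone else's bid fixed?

€0

The highest bid among the other bidders is €753; Dev's bid doesn't change that.
Original bid €666: Dev is not highest (top rival bid is €753); payoff €0.
Alternative bid €313: Dev is not highest (top rival bid is €753); payoff €0.
Change in payoff = €0 − (€0) = €0.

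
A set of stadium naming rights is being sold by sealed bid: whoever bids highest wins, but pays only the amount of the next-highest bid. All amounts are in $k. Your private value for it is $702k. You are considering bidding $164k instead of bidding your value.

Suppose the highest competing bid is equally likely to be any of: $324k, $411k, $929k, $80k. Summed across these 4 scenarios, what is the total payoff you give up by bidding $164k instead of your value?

The deviation costs you only when the competing bid falls strictly between $164k and $702k; elsewhere both bids give the same outcome.
$324k: truthful payoff $378k, deviation payoff $0k → loss $378k.
$411k: truthful payoff $291k, deviation payoff $0k → loss $291k.
$929k: outcomes coincide → loss $0k.
$80k: outcomes coincide → loss $0k.
Total loss = $378k + $291k = $669k.

$669k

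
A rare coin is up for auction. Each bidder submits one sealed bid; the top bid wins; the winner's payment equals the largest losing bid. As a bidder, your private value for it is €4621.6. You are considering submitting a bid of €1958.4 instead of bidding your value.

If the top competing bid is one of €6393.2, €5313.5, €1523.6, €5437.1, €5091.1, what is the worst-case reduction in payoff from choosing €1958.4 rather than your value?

€6393.2: same outcome either way → loss €0.
€5313.5: same outcome either way → loss €0.
€1523.6: same outcome either way → loss €0.
€5437.1: same outcome either way → loss €0.
€5091.1: same outcome either way → loss €0.
Maximum loss: €0.

€0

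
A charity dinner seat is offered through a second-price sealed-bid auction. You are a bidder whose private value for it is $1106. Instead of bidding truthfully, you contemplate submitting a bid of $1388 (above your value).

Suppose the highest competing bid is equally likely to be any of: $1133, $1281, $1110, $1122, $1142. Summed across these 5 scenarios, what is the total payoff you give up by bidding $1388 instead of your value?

$258

The deviation costs you only when the competing bid falls strictly between $1106 and $1388; elsewhere both bids give the same outcome.
$1133: truthful payoff $0, deviation payoff −$27 → loss $27.
$1281: truthful payoff $0, deviation payoff −$175 → loss $175.
$1110: truthful payoff $0, deviation payoff −$4 → loss $4.
$1122: truthful payoff $0, deviation payoff −$16 → loss $16.
$1142: truthful payoff $0, deviation payoff −$36 → loss $36.
Total loss = $27 + $175 + $4 + $16 + $36 = $258.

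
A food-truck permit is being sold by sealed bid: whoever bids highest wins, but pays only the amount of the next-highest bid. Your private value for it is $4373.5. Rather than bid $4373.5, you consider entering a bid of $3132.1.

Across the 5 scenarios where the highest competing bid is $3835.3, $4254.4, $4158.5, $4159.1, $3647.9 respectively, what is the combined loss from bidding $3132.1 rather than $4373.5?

$1812.3

The deviation costs you only when the competing bid falls strictly between $3132.1 and $4373.5; elsewhere both bids give the same outcome.
$3835.3: truthful payoff $538.2, deviation payoff $0 → loss $538.2.
$4254.4: truthful payoff $119.1, deviation payoff $0 → loss $119.1.
$4158.5: truthful payoff $215, deviation payoff $0 → loss $215.
$4159.1: truthful payoff $214.4, deviation payoff $0 → loss $214.4.
$3647.9: truthful payoff $725.6, deviation payoff $0 → loss $725.6.
Total loss = $538.2 + $119.1 + $215 + $214.4 + $725.6 = $1812.3.
Truthful bidding weakly dominates here: raising your bid can only win items priced above your value, and lowering it can only forfeit items priced below.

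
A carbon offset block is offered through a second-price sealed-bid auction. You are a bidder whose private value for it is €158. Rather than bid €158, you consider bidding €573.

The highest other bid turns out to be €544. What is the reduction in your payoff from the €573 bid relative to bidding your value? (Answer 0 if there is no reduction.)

€386

Bidding your value €158: you lose (since €158 < €544). Payoff €0.
Bidding €573: you win and pay €544. Payoff €158 − €544 = −€386.
The competing bid €544 lies between your value and your inflated bid, so overbidding wins an item priced above your value.
Loss from deviating = €0 − (−€386) = €386.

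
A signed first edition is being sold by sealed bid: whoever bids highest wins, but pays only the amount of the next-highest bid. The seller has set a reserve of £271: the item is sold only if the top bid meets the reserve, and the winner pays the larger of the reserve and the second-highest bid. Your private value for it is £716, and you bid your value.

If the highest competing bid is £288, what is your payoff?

£428

Your bid £716 is the highest and exceeds the reserve.
Price = max(second-highest bid, reserve) = max(£288, £271) = £288.
Payoff = £716 − £288 = £428.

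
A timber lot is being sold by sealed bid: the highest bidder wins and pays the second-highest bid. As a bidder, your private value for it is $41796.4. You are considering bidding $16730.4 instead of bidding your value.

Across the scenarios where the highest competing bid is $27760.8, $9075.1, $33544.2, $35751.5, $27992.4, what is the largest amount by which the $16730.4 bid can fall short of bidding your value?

$14035.6

$27760.8: truthful gives $14035.6, deviation gives $0 → loss $14035.6.
$9075.1: same outcome either way → loss $0.
$33544.2: truthful gives $8252.2, deviation gives $0 → loss $8252.2.
$35751.5: truthful gives $6044.9, deviation gives $0 → loss $6044.9.
$27992.4: truthful gives $13804, deviation gives $0 → loss $13804.
Maximum loss: $14035.6.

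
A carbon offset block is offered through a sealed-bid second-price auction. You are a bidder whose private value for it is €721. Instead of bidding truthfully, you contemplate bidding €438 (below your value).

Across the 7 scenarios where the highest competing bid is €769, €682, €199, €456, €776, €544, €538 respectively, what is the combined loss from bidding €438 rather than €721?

The deviation costs you only when the competing bid falls strictly between €438 and €721; elsewhere both bids give the same outcome.
€769: outcomes coincide → loss €0.
€682: truthful payoff €39, deviation payoff €0 → loss €39.
€199: outcomes coincide → loss €0.
€456: truthful payoff €265, deviation payoff €0 → loss €265.
€776: outcomes coincide → loss €0.
€544: truthful payoff €177, deviation payoff €0 → loss €177.
€538: truthful payoff €183, deviation payoff €0 → loss €183.
Total loss = €39 + €265 + €177 + €183 = €664.

€664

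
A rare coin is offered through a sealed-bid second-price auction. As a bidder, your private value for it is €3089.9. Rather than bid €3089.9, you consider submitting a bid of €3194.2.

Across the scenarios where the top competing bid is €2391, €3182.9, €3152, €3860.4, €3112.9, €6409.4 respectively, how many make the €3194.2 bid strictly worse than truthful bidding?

The deviation hurts exactly when the highest competing bid lies strictly between €3089.9 and €3194.2 — overbidding then wins at a price above your value.
€2391: below both → same outcome either way.
€3182.9: inside the interval → strictly worse (loss €93).
€3152: inside the interval → strictly worse (loss €62.1).
€3860.4: above both → same outcome either way.
€3112.9: inside the interval → strictly worse (loss €23).
€6409.4: above both → same outcome either way.
Count: 3.

3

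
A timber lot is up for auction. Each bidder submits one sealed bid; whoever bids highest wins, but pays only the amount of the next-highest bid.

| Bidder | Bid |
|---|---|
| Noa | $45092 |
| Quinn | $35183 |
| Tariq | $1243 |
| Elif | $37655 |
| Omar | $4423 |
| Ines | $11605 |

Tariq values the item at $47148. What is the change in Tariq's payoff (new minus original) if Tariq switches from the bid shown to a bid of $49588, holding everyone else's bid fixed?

$2056

The highest bid among the other bidders is $45092; Tariq's bid doesn't change that.
Original bid $1243: Tariq is not highest (top rival bid is $45092); payoff $0.
Alternative bid $49588: Tariq is highest, pays the top rival bid $45092; payoff $47148 − $45092 = $2056.
Change in payoff = $2056 − ($0) = $2056.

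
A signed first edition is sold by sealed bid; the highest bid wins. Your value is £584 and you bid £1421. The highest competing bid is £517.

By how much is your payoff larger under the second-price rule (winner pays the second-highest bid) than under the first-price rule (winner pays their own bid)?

£904

You have the highest bid, so you win under either rule.
Second-price: pay £517 → payoff £67.
First-price: pay your own bid £1421 → payoff −£837.
Difference = £67 − (−£837) = £904.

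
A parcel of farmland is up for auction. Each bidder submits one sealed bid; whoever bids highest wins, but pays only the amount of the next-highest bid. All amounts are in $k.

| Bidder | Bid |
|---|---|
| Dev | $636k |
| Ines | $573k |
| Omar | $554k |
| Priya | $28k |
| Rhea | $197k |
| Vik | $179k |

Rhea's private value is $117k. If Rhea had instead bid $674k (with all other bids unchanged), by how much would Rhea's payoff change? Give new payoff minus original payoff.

−$519k

The highest bid among the other bidders is $636k; Rhea's bid doesn't change that.
Original bid $197k: Rhea is not highest (top rival bid is $636k); payoff $0k.
Alternative bid $674k: Rhea is highest, pays the top rival bid $636k; payoff $117k − $636k = −$519k.
Change in payoff = −$519k − ($0k) = −$519k.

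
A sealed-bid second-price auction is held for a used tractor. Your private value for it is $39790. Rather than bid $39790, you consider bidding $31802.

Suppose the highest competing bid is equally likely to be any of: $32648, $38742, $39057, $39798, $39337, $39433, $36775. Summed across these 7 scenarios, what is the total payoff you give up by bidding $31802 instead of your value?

The deviation costs you only when the competing bid falls strictly between $31802 and $39790; elsewhere both bids give the same outcome.
$32648: truthful payoff $7142, deviation payoff $0 → loss $7142.
$38742: truthful payoff $1048, deviation payoff $0 → loss $1048.
$39057: truthful payoff $733, deviation payoff $0 → loss $733.
$39798: outcomes coincide → loss $0.
$39337: truthful payoff $453, deviation payoff $0 → loss $453.
$39433: truthful payoff $357, deviation payoff $0 → loss $357.
$36775: truthful payoff $3015, deviation payoff $0 → loss $3015.
Total loss = $7142 + $1048 + $733 + $453 + $357 + $3015 = $12748.

$12748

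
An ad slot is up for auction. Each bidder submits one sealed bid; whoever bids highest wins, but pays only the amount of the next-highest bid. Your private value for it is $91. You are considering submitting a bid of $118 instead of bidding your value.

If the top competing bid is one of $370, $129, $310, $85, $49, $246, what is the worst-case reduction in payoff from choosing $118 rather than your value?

$0

$370: same outcome either way → loss $0.
$129: same outcome either way → loss $0.
$310: same outcome either way → loss $0.
$85: same outcome either way → loss $0.
$49: same outcome either way → loss $0.
$246: same outcome either way → loss $0.
Maximum loss: $0.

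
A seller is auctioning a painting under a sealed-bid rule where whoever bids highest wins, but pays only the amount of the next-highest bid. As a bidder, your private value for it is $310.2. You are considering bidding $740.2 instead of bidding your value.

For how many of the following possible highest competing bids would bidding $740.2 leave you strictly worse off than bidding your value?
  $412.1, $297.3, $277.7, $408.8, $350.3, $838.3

The deviation hurts exactly when the highest competing bid lies strictly between $310.2 and $740.2 — overbidding then wins at a price above your value.
$412.1: inside the interval → strictly worse (loss $101.9).
$297.3: below both → same outcome either way.
$277.7: below both → same outcome either way.
$408.8: inside the interval → strictly worse (loss $98.6).
$350.3: inside the interval → strictly worse (loss $40.1).
$838.3: above both → same outcome either way.
Count: 3.

3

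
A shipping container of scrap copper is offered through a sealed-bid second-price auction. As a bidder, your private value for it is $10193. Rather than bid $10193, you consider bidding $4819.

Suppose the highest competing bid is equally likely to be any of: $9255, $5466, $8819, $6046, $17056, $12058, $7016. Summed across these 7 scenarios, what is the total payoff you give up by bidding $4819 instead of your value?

$14363

The deviation costs you only when the competing bid falls strictly between $4819 and $10193; elsewhere both bids give the same outcome.
$9255: truthful payoff $938, deviation payoff $0 → loss $938.
$5466: truthful payoff $4727, deviation payoff $0 → loss $4727.
$8819: truthful payoff $1374, deviation payoff $0 → loss $1374.
$6046: truthful payoff $4147, deviation payoff $0 → loss $4147.
$17056: outcomes coincide → loss $0.
$12058: outcomes coincide → loss $0.
$7016: truthful payoff $3177, deviation payoff $0 → loss $3177.
Total loss = $938 + $4727 + $1374 + $4147 + $3177 = $14363.
Truthful bidding weakly dominates here: raising your bid can only win items priced above your value, and lowering it can only forfeit items priced below.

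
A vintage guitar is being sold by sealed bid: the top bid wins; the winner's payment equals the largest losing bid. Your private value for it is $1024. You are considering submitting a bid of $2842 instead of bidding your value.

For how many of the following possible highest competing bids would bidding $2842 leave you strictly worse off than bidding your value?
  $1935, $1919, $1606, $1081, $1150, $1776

6

The deviation hurts exactly when the highest competing bid lies strictly between $1024 and $2842 — overbidding then wins at a price above your value.
$1935: inside the interval → strictly worse (loss $911).
$1919: inside the interval → strictly worse (loss $895).
$1606: inside the interval → strictly worse (loss $582).
$1081: inside the interval → strictly worse (loss $57).
$1150: inside the interval → strictly worse (loss $126).
$1776: inside the interval → strictly worse (loss $752).
Count: 6.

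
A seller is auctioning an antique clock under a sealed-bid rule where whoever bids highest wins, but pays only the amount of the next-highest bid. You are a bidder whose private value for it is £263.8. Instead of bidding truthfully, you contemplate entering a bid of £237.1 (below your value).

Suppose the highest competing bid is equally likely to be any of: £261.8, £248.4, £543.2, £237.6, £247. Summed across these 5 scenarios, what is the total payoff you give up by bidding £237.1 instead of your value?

£60.4

The deviation costs you only when the competing bid falls strictly between £237.1 and £263.8; elsewhere both bids give the same outcome.
£261.8: truthful payoff £2, deviation payoff £0 → loss £2.
£248.4: truthful payoff £15.4, deviation payoff £0 → loss £15.4.
£543.2: outcomes coincide → loss £0.
£237.6: truthful payoff £26.2, deviation payoff £0 → loss £26.2.
£247: truthful payoff £16.8, deviation payoff £0 → loss £16.8.
Total loss = £2 + £15.4 + £26.2 + £16.8 = £60.4.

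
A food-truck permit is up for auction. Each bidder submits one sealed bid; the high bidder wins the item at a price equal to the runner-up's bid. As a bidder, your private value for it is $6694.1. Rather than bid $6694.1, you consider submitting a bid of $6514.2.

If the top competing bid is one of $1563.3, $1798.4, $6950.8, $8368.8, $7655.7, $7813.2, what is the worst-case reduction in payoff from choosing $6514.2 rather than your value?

$1563.3: same outcome either way → loss $0.
$1798.4: same outcome either way → loss $0.
$6950.8: same outcome either way → loss $0.
$8368.8: same outcome either way → loss $0.
$7655.7: same outcome either way → loss $0.
$7813.2: same outcome either way → loss $0.
Maximum loss: $0.

$0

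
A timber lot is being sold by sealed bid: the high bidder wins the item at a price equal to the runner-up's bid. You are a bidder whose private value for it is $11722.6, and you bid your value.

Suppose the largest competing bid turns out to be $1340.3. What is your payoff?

$10382.3

Your bid $11722.6 exceeds the highest competing bid $1340.3, so you win.
In a second-price auction the winner pays the second-highest bid, $1340.3.
Payoff = value − price = $11722.6 − $1340.3 = $10382.3.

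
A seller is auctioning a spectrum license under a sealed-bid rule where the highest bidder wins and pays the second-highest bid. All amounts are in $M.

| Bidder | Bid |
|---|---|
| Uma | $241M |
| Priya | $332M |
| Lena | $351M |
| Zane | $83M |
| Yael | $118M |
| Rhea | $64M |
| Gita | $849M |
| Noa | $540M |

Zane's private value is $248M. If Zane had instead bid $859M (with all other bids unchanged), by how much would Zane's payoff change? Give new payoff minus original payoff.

The highest bid among the other bidders is $849M; Zane's bid doesn't change that.
Original bid $83M: Zane is not highest (top rival bid is $849M); payoff $0M.
Alternative bid $859M: Zane is highest, pays the top rival bid $849M; payoff $248M − $849M = −$601M.
Change in payoff = −$601M − ($0M) = −$601M.

−$601M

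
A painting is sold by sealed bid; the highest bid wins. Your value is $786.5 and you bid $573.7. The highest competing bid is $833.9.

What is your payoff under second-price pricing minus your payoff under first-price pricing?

$0

Your bid $573.7 is below $833.9, so you lose under either rule.
Payoff is $0 in both cases; difference = $0.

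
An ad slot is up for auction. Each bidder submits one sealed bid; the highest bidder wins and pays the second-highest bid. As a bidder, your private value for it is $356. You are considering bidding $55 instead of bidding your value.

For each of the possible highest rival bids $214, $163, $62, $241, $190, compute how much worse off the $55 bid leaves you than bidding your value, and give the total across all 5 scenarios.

$910

The deviation costs you only when the competing bid falls strictly between $55 and $356; elsewhere both bids give the same outcome.
$214: truthful payoff $142, deviation payoff $0 → loss $142.
$163: truthful payoff $193, deviation payoff $0 → loss $193.
$62: truthful payoff $294, deviation payoff $0 → loss $294.
$241: truthful payoff $115, deviation payoff $0 → loss $115.
$190: truthful payoff $166, deviation payoff $0 → loss $166.
Total loss = $142 + $193 + $294 + $115 + $166 = $910.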